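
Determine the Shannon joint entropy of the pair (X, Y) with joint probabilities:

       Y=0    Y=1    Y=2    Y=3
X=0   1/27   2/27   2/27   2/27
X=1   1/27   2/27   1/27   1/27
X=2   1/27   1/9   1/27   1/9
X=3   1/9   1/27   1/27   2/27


H(X,Y) = -Σ p(x,y) log₂ p(x,y)
  p(0,0)=1/27: -0.0370 × log₂(0.0370) = 0.1761
  p(0,1)=2/27: -0.0741 × log₂(0.0741) = 0.2781
  p(0,2)=2/27: -0.0741 × log₂(0.0741) = 0.2781
  p(0,3)=2/27: -0.0741 × log₂(0.0741) = 0.2781
  p(1,0)=1/27: -0.0370 × log₂(0.0370) = 0.1761
  p(1,1)=2/27: -0.0741 × log₂(0.0741) = 0.2781
  p(1,2)=1/27: -0.0370 × log₂(0.0370) = 0.1761
  p(1,3)=1/27: -0.0370 × log₂(0.0370) = 0.1761
  p(2,0)=1/27: -0.0370 × log₂(0.0370) = 0.1761
  p(2,1)=1/9: -0.1111 × log₂(0.1111) = 0.3522
  p(2,2)=1/27: -0.0370 × log₂(0.0370) = 0.1761
  p(2,3)=1/9: -0.1111 × log₂(0.1111) = 0.3522
  p(3,0)=1/9: -0.1111 × log₂(0.1111) = 0.3522
  p(3,1)=1/27: -0.0370 × log₂(0.0370) = 0.1761
  p(3,2)=1/27: -0.0370 × log₂(0.0370) = 0.1761
  p(3,3)=2/27: -0.0741 × log₂(0.0741) = 0.2781
H(X,Y) = 3.8562 bits


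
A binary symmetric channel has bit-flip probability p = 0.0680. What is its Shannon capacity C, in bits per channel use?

For BSC with error probability p:
C = 1 - H(p) where H(p) is binary entropy
H(0.0680) = -0.0680 × log₂(0.0680) - 0.9320 × log₂(0.9320)
H(p) = 0.3584
C = 1 - 0.3584 = 0.6416 bits/use


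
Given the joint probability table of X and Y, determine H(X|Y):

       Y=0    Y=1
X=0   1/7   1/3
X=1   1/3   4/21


H(X|Y) = Σ_y p(y) H(X|Y=y)
  p(Y=0) = 10/21, H(X|Y=0) = 0.8813
  p(Y=1) = 11/21, H(X|Y=1) = 0.9457
H(X|Y) = 0.4762×0.8813 + 0.5238×0.9457 = 0.9150 bits


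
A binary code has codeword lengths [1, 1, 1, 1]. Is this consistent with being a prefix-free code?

Kraft inequality: Σ 2^(-l_i) ≤ 1 for prefix-free code
Calculating: 2^(-1) + 2^(-1) + 2^(-1) + 2^(-1)
= 0.5 + 0.5 + 0.5 + 0.5
= 2.0000
Since 2.0000 > 1, prefix-free code does not exist


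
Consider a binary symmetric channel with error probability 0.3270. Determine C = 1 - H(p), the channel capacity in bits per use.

For BSC with error probability p:
C = 1 - H(p) where H(p) is binary entropy
H(0.3270) = -0.3270 × log₂(0.3270) - 0.6730 × log₂(0.6730)
H(p) = 0.9118
C = 1 - 0.9118 = 0.0882 bits/use


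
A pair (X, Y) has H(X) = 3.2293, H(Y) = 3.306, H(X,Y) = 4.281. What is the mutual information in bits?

I(X;Y) = H(X) + H(Y) - H(X,Y)
I(X;Y) = 3.2293 + 3.306 - 4.281 = 2.2543 bits


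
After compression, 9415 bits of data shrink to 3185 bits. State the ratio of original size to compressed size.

Compression ratio = Original / Compressed
= 9415 / 3185 = 2.96:1


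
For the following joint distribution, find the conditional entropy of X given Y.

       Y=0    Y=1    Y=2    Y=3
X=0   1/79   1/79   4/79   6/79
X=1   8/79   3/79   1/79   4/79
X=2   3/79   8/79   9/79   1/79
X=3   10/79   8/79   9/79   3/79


H(X|Y) = Σ_y p(y) H(X|Y=y)
  p(Y=0) = 22/79, H(X|Y=0) = 1.6424
  p(Y=1) = 20/79, H(X|Y=1) = 1.6842
  p(Y=2) = 23/79, H(X|Y=2) = 1.6949
  p(Y=3) = 14/79, H(X|Y=3) = 1.7885
H(X|Y) = 0.2785×1.6424 + 0.2532×1.6842 + 0.2911×1.6949 + 0.1772×1.7885 = 1.6942 bits


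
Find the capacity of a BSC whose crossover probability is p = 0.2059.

For BSC with error probability p:
C = 1 - H(p) where H(p) is binary entropy
H(0.2059) = -0.2059 × log₂(0.2059) - 0.7941 × log₂(0.7941)
H(p) = 0.7336
C = 1 - 0.7336 = 0.2664 bits/use


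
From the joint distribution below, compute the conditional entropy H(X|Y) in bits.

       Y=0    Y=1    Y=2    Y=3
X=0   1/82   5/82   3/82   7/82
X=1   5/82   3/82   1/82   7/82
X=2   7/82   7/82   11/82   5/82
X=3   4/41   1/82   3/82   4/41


H(X|Y) = Σ_y p(y) H(X|Y=y)
  p(Y=0) = 21/82, H(X|Y=0) = 1.7608
  p(Y=1) = 8/41, H(X|Y=1) = 1.7490
  p(Y=2) = 9/41, H(X|Y=2) = 1.5275
  p(Y=3) = 27/82, H(X|Y=3) = 1.9803
H(X|Y) = 0.2561×1.7608 + 0.1951×1.7490 + 0.2195×1.5275 + 0.3293×1.9803 = 1.7796 bits


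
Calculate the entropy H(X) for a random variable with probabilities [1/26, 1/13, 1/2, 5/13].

H(X) = -Σ p(x) log₂ p(x)
  -1/26 × log₂(1/26) = 0.1808
  -1/13 × log₂(1/13) = 0.2846
  -1/2 × log₂(1/2) = 0.5000
  -5/13 × log₂(5/13) = 0.5302
H(X) = 1.4956 bits


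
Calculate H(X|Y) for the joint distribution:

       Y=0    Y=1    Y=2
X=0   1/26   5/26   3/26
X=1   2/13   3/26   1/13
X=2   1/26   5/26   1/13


H(X|Y) = Σ_y p(y) H(X|Y=y)
  p(Y=0) = 3/13, H(X|Y=0) = 1.2516
  p(Y=1) = 1/2, H(X|Y=1) = 1.5486
  p(Y=2) = 7/26, H(X|Y=2) = 1.5567
H(X|Y) = 0.2308×1.2516 + 0.5000×1.5486 + 0.2692×1.5567 = 1.4822 bits


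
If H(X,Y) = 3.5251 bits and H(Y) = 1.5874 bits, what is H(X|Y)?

Chain rule: H(X,Y) = H(X|Y) + H(Y)
H(X|Y) = H(X,Y) - H(Y) = 3.5251 - 1.5874 = 1.9377 bits


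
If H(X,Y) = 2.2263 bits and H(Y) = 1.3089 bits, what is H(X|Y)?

Chain rule: H(X,Y) = H(X|Y) + H(Y)
H(X|Y) = H(X,Y) - H(Y) = 2.2263 - 1.3089 = 0.9174 bits


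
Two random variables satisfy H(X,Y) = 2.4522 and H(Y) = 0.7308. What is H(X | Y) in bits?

Chain rule: H(X,Y) = H(X|Y) + H(Y)
H(X|Y) = H(X,Y) - H(Y) = 2.4522 - 0.7308 = 1.7214 bits


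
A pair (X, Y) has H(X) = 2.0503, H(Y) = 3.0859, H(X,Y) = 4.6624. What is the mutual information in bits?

I(X;Y) = H(X) + H(Y) - H(X,Y)
I(X;Y) = 2.0503 + 3.0859 - 4.6624 = 0.4738 bits


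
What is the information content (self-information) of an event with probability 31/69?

Information content I(x) = -log₂(p(x))
I = -log₂(31/69) = -log₂(0.4493)
I = 1.1543 bits


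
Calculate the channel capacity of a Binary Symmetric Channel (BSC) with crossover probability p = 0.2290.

For BSC with error probability p:
C = 1 - H(p) where H(p) is binary entropy
H(0.2290) = -0.2290 × log₂(0.2290) - 0.7710 × log₂(0.7710)
H(p) = 0.7763
C = 1 - 0.7763 = 0.2237 bits/use


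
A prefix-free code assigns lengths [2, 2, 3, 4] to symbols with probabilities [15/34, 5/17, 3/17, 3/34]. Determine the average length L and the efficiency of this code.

Average length L = Σ p_i × l_i = 2.3529 bits
Entropy H = 1.7908 bits
Efficiency η = H/L × 100% = 76.11%


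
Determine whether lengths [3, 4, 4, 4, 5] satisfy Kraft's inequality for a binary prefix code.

Kraft inequality: Σ 2^(-l_i) ≤ 1 for prefix-free code
Calculating: 2^(-3) + 2^(-4) + 2^(-4) + 2^(-4) + 2^(-5)
= 0.125 + 0.0625 + 0.0625 + 0.0625 + 0.03125
= 0.3438
Since 0.3438 ≤ 1, prefix-free code exists


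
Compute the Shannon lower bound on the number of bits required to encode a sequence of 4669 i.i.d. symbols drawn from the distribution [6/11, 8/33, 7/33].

Entropy H = 1.4471 bits/symbol
Minimum bits = H × n = 1.4471 × 4669
= 6756.59 bits


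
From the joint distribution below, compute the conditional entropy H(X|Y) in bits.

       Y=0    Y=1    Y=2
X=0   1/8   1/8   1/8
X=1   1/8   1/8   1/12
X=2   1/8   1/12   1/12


H(X|Y) = Σ_y p(y) H(X|Y=y)
  p(Y=0) = 3/8, H(X|Y=0) = 1.5850
  p(Y=1) = 1/3, H(X|Y=1) = 1.5613
  p(Y=2) = 7/24, H(X|Y=2) = 1.5567
H(X|Y) = 0.3750×1.5850 + 0.3333×1.5613 + 0.2917×1.5567 = 1.5688 bits


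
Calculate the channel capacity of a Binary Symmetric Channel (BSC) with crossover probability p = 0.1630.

For BSC with error probability p:
C = 1 - H(p) where H(p) is binary entropy
H(0.1630) = -0.1630 × log₂(0.1630) - 0.8370 × log₂(0.8370)
H(p) = 0.6414
C = 1 - 0.6414 = 0.3586 bits/use


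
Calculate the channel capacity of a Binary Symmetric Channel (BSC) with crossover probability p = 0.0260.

For BSC with error probability p:
C = 1 - H(p) where H(p) is binary entropy
H(0.0260) = -0.0260 × log₂(0.0260) - 0.9740 × log₂(0.9740)
H(p) = 0.1739
C = 1 - 0.1739 = 0.8261 bits/use


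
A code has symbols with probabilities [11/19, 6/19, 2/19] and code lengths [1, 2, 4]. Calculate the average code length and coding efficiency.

Average length L = Σ p_i × l_i = 1.6316 bits
Entropy H = 1.3235 bits
Efficiency η = H/L × 100% = 81.12%


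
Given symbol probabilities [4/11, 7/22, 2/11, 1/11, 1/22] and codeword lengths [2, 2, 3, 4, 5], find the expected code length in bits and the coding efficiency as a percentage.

Average length L = Σ p_i × l_i = 2.5000 bits
Entropy H = 2.0207 bits
Efficiency η = H/L × 100% = 80.83%


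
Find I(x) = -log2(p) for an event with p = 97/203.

Information content I(x) = -log₂(p(x))
I = -log₂(97/203) = -log₂(0.4778)
I = 1.0654 bits


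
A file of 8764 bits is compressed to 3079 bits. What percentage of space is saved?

Space savings = (1 - Compressed/Original) × 100%
= (1 - 3079/8764) × 100%
= 64.87%


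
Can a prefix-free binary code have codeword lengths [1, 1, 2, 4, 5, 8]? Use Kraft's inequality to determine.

Kraft inequality: Σ 2^(-l_i) ≤ 1 for prefix-free code
Calculating: 2^(-1) + 2^(-1) + 2^(-2) + 2^(-4) + 2^(-5) + 2^(-8)
= 0.5 + 0.5 + 0.25 + 0.0625 + 0.03125 + 0.00390625
= 1.3477
Since 1.3477 > 1, prefix-free code does not exist


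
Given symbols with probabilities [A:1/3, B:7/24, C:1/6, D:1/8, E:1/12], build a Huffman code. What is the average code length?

Huffman tree construction:
Combine smallest probabilities repeatedly
Resulting codes:
  A: 11 (length 2)
  B: 10 (length 2)
  C: 00 (length 2)
  D: 011 (length 3)
  E: 010 (length 3)
Average length = Σ p(s) × length(s) = 2.2083 bits


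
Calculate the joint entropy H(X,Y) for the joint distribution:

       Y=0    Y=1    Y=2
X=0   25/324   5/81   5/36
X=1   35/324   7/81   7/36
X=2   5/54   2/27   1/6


H(X,Y) = -Σ p(x,y) log₂ p(x,y)
  p(0,0)=25/324: -0.0772 × log₂(0.0772) = 0.2852
  p(0,1)=5/81: -0.0617 × log₂(0.0617) = 0.2480
  p(0,2)=5/36: -0.1389 × log₂(0.1389) = 0.3956
  p(1,0)=35/324: -0.1080 × log₂(0.1080) = 0.3468
  p(1,1)=7/81: -0.0864 × log₂(0.0864) = 0.3053
  p(1,2)=7/36: -0.1944 × log₂(0.1944) = 0.4594
  p(2,0)=5/54: -0.0926 × log₂(0.0926) = 0.3179
  p(2,1)=2/27: -0.0741 × log₂(0.0741) = 0.2781
  p(2,2)=1/6: -0.1667 × log₂(0.1667) = 0.4308
H(X,Y) = 3.0671 bits


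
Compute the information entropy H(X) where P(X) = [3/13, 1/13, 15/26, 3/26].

H(X) = -Σ p(x) log₂ p(x)
  -3/13 × log₂(3/13) = 0.4882
  -1/13 × log₂(1/13) = 0.2846
  -15/26 × log₂(15/26) = 0.4578
  -3/26 × log₂(3/26) = 0.3595
H(X) = 1.5901 bits


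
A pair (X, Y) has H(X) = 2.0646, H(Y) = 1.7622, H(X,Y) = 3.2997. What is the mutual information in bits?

I(X;Y) = H(X) + H(Y) - H(X,Y)
I(X;Y) = 2.0646 + 1.7622 - 3.2997 = 0.5271 bits


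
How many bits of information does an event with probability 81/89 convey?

Information content I(x) = -log₂(p(x))
I = -log₂(81/89) = -log₂(0.9101)
I = 0.1359 bits


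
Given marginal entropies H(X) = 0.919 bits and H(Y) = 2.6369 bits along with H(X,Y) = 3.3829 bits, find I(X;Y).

I(X;Y) = H(X) + H(Y) - H(X,Y)
I(X;Y) = 0.919 + 2.6369 - 3.3829 = 0.173 bits


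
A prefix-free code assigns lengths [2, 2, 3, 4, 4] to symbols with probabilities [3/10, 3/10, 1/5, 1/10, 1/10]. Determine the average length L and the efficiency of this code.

Average length L = Σ p_i × l_i = 2.6000 bits
Entropy H = 2.1710 bits
Efficiency η = H/L × 100% = 83.50%


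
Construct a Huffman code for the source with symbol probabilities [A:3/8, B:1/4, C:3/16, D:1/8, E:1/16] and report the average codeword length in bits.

Huffman tree construction:
Combine smallest probabilities repeatedly
Resulting codes:
  A: 11 (length 2)
  B: 10 (length 2)
  C: 00 (length 2)
  D: 011 (length 3)
  E: 010 (length 3)
Average length = Σ p(s) × length(s) = 2.1875 bits


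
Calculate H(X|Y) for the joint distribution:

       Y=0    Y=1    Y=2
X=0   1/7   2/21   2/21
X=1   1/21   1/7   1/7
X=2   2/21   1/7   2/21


H(X|Y) = Σ_y p(y) H(X|Y=y)
  p(Y=0) = 2/7, H(X|Y=0) = 1.4591
  p(Y=1) = 8/21, H(X|Y=1) = 1.5613
  p(Y=2) = 1/3, H(X|Y=2) = 1.5567
H(X|Y) = 0.2857×1.4591 + 0.3810×1.5613 + 0.3333×1.5567 = 1.5306 bits


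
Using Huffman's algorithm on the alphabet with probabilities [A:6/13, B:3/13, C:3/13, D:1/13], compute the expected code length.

Huffman tree construction:
Combine smallest probabilities repeatedly
Resulting codes:
  A: 0 (length 1)
  B: 111 (length 3)
  C: 10 (length 2)
  D: 110 (length 3)
Average length = Σ p(s) × length(s) = 1.8462 bits


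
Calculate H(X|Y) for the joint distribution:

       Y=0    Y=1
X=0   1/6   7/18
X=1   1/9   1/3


H(X|Y) = Σ_y p(y) H(X|Y=y)
  p(Y=0) = 5/18, H(X|Y=0) = 0.9710
  p(Y=1) = 13/18, H(X|Y=1) = 0.9957
H(X|Y) = 0.2778×0.9710 + 0.7222×0.9957 = 0.9888 bits


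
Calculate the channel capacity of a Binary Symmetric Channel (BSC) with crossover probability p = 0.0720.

For BSC with error probability p:
C = 1 - H(p) where H(p) is binary entropy
H(0.0720) = -0.0720 × log₂(0.0720) - 0.9280 × log₂(0.9280)
H(p) = 0.3733
C = 1 - 0.3733 = 0.6267 bits/use


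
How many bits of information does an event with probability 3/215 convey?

Information content I(x) = -log₂(p(x))
I = -log₂(3/215) = -log₂(0.0140)
I = 6.1632 bits


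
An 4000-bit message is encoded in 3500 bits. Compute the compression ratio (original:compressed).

Compression ratio = Original / Compressed
= 4000 / 3500 = 1.14:1


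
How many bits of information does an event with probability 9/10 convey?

Information content I(x) = -log₂(p(x))
I = -log₂(9/10) = -log₂(0.9000)
I = 0.1520 bits


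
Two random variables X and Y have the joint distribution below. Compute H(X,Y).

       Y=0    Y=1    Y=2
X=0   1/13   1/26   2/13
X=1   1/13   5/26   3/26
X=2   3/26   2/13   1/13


H(X,Y) = -Σ p(x,y) log₂ p(x,y)
  p(0,0)=1/13: -0.0769 × log₂(0.0769) = 0.2846
  p(0,1)=1/26: -0.0385 × log₂(0.0385) = 0.1808
  p(0,2)=2/13: -0.1538 × log₂(0.1538) = 0.4155
  p(1,0)=1/13: -0.0769 × log₂(0.0769) = 0.2846
  p(1,1)=5/26: -0.1923 × log₂(0.1923) = 0.4574
  p(1,2)=3/26: -0.1154 × log₂(0.1154) = 0.3595
  p(2,0)=3/26: -0.1154 × log₂(0.1154) = 0.3595
  p(2,1)=2/13: -0.1538 × log₂(0.1538) = 0.4155
  p(2,2)=1/13: -0.0769 × log₂(0.0769) = 0.2846
H(X,Y) = 3.0420 bits


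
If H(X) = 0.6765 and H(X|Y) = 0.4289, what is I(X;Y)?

I(X;Y) = H(X) - H(X|Y)
I(X;Y) = 0.6765 - 0.4289 = 0.2476 bits


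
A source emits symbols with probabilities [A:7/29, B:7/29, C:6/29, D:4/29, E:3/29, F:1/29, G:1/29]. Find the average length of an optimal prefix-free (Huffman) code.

Huffman tree construction:
Combine smallest probabilities repeatedly
Resulting codes:
  A: 01 (length 2)
  B: 10 (length 2)
  C: 00 (length 2)
  D: 110 (length 3)
  E: 1111 (length 4)
  F: 11100 (length 5)
  G: 11101 (length 5)
Average length = Σ p(s) × length(s) = 2.5517 bits


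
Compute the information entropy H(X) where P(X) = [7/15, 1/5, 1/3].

H(X) = -Σ p(x) log₂ p(x)
  -7/15 × log₂(7/15) = 0.5131
  -1/5 × log₂(1/5) = 0.4644
  -1/3 × log₂(1/3) = 0.5283
H(X) = 1.5058 bits


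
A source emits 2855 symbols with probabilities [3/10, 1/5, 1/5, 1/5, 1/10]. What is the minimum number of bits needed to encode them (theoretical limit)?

Entropy H = 2.2464 bits/symbol
Minimum bits = H × n = 2.2464 × 2855
= 6413.58 bits


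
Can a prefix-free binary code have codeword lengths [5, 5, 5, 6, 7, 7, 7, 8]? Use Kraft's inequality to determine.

Kraft inequality: Σ 2^(-l_i) ≤ 1 for prefix-free code
Calculating: 2^(-5) + 2^(-5) + 2^(-5) + 2^(-6) + 2^(-7) + 2^(-7) + 2^(-7) + 2^(-8)
= 0.03125 + 0.03125 + 0.03125 + 0.015625 + 0.0078125 + 0.0078125 + 0.0078125 + 0.00390625
= 0.1367
Since 0.1367 ≤ 1, prefix-free code exists


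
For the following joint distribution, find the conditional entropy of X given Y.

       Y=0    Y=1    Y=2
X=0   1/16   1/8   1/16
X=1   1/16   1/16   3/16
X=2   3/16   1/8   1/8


H(X|Y) = Σ_y p(y) H(X|Y=y)
  p(Y=0) = 5/16, H(X|Y=0) = 1.3710
  p(Y=1) = 5/16, H(X|Y=1) = 1.5219
  p(Y=2) = 3/8, H(X|Y=2) = 1.4591
H(X|Y) = 0.3125×1.3710 + 0.3125×1.5219 + 0.3750×1.4591 = 1.4512 bits


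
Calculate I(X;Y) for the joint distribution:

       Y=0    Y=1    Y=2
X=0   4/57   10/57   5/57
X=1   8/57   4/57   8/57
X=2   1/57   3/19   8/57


H(X) = 1.5836, H(Y) = 1.5454, H(X,Y) = 3.0020
I(X;Y) = H(X) + H(Y) - H(X,Y) = 0.1270 bits


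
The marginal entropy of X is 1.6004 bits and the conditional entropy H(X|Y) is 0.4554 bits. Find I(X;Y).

I(X;Y) = H(X) - H(X|Y)
I(X;Y) = 1.6004 - 0.4554 = 1.145 bits


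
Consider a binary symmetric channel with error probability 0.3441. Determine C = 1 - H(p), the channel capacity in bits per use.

For BSC with error probability p:
C = 1 - H(p) where H(p) is binary entropy
H(0.3441) = -0.3441 × log₂(0.3441) - 0.6559 × log₂(0.6559)
H(p) = 0.9287
C = 1 - 0.9287 = 0.0713 bits/use


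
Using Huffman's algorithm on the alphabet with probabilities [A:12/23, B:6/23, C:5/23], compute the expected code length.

Huffman tree construction:
Combine smallest probabilities repeatedly
Resulting codes:
  A: 1 (length 1)
  B: 01 (length 2)
  C: 00 (length 2)
Average length = Σ p(s) × length(s) = 1.4783 bits


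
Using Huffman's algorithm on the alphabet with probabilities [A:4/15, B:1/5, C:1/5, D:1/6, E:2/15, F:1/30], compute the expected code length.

Huffman tree construction:
Combine smallest probabilities repeatedly
Resulting codes:
  A: 10 (length 2)
  B: 00 (length 2)
  C: 01 (length 2)
  D: 110 (length 3)
  E: 1111 (length 4)
  F: 1110 (length 4)
Average length = Σ p(s) × length(s) = 2.5000 bits


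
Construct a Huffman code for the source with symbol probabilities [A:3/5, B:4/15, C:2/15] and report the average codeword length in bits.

Huffman tree construction:
Combine smallest probabilities repeatedly
Resulting codes:
  A: 1 (length 1)
  B: 01 (length 2)
  C: 00 (length 2)
Average length = Σ p(s) × length(s) = 1.4000 bits


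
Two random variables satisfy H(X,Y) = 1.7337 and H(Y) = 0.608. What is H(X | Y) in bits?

Chain rule: H(X,Y) = H(X|Y) + H(Y)
H(X|Y) = H(X,Y) - H(Y) = 1.7337 - 0.608 = 1.1257 bits


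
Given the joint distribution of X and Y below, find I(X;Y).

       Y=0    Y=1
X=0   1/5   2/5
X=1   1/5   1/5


H(X) = 0.9710, H(Y) = 0.9710, H(X,Y) = 1.9219
I(X;Y) = H(X) + H(Y) - H(X,Y) = 0.0200 bits


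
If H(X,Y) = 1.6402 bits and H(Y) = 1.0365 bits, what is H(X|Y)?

Chain rule: H(X,Y) = H(X|Y) + H(Y)
H(X|Y) = H(X,Y) - H(Y) = 1.6402 - 1.0365 = 0.6037 bits


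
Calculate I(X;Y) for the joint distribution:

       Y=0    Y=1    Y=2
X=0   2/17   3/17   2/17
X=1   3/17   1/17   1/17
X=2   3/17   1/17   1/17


H(X) = 1.5657, H(Y) = 1.5222, H(X,Y) = 3.0131
I(X;Y) = H(X) + H(Y) - H(X,Y) = 0.0748 bits


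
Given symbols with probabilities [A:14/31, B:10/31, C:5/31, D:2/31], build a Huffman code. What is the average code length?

Huffman tree construction:
Combine smallest probabilities repeatedly
Resulting codes:
  A: 0 (length 1)
  B: 11 (length 2)
  C: 101 (length 3)
  D: 100 (length 3)
Average length = Σ p(s) × length(s) = 1.7742 bits


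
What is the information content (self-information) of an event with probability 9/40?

Information content I(x) = -log₂(p(x))
I = -log₂(9/40) = -log₂(0.2250)
I = 2.1520 bits


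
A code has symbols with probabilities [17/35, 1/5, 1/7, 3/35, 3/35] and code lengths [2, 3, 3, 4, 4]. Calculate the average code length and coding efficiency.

Average length L = Σ p_i × l_i = 2.6857 bits
Entropy H = 1.9791 bits
Efficiency η = H/L × 100% = 73.69%


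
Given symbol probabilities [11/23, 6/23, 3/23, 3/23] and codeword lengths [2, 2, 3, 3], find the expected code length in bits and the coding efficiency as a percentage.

Average length L = Σ p_i × l_i = 2.2609 bits
Entropy H = 1.7812 bits
Efficiency η = H/L × 100% = 78.79%


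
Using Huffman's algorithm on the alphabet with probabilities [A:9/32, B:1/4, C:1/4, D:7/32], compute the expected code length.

Huffman tree construction:
Combine smallest probabilities repeatedly
Resulting codes:
  A: 11 (length 2)
  B: 01 (length 2)
  C: 10 (length 2)
  D: 00 (length 2)
Average length = Σ p(s) × length(s) = 2.0000 bits


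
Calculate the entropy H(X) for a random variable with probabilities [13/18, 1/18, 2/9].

H(X) = -Σ p(x) log₂ p(x)
  -13/18 × log₂(13/18) = 0.3391
  -1/18 × log₂(1/18) = 0.2317
  -2/9 × log₂(2/9) = 0.4822
H(X) = 1.0529 bits


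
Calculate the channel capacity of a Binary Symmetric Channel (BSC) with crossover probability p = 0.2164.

For BSC with error probability p:
C = 1 - H(p) where H(p) is binary entropy
H(0.2164) = -0.2164 × log₂(0.2164) - 0.7836 × log₂(0.7836)
H(p) = 0.7535
C = 1 - 0.7535 = 0.2465 bits/use


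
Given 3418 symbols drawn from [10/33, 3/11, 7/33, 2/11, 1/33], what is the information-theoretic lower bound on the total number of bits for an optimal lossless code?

Entropy H = 2.1077 bits/symbol
Minimum bits = H × n = 2.1077 × 3418
= 7204.23 bits


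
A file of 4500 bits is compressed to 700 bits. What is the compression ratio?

Compression ratio = Original / Compressed
= 4500 / 700 = 6.43:1


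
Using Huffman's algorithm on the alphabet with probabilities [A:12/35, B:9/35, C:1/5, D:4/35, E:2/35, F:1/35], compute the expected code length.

Huffman tree construction:
Combine smallest probabilities repeatedly
Resulting codes:
  A: 11 (length 2)
  B: 10 (length 2)
  C: 00 (length 2)
  D: 011 (length 3)
  E: 0101 (length 4)
  F: 0100 (length 4)
Average length = Σ p(s) × length(s) = 2.2857 bits


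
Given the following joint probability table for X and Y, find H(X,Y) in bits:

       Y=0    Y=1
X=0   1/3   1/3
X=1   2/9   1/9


H(X,Y) = -Σ p(x,y) log₂ p(x,y)
  p(0,0)=1/3: -0.3333 × log₂(0.3333) = 0.5283
  p(0,1)=1/3: -0.3333 × log₂(0.3333) = 0.5283
  p(1,0)=2/9: -0.2222 × log₂(0.2222) = 0.4822
  p(1,1)=1/9: -0.1111 × log₂(0.1111) = 0.3522
H(X,Y) = 1.8911 bits


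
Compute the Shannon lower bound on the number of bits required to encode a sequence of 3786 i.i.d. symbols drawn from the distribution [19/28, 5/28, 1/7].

Entropy H = 1.2245 bits/symbol
Minimum bits = H × n = 1.2245 × 3786
= 4635.91 bits


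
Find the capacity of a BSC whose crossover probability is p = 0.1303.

For BSC with error probability p:
C = 1 - H(p) where H(p) is binary entropy
H(0.1303) = -0.1303 × log₂(0.1303) - 0.8697 × log₂(0.8697)
H(p) = 0.5583
C = 1 - 0.5583 = 0.4417 bits/use


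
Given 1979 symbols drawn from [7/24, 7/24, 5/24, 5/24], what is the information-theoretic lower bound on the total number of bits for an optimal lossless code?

Entropy H = 1.9799 bits/symbol
Minimum bits = H × n = 1.9799 × 1979
= 3918.16 bits


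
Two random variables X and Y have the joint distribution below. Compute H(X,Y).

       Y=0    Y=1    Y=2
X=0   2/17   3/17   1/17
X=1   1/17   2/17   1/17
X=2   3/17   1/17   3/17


H(X,Y) = -Σ p(x,y) log₂ p(x,y)
  p(0,0)=2/17: -0.1176 × log₂(0.1176) = 0.3632
  p(0,1)=3/17: -0.1765 × log₂(0.1765) = 0.4416
  p(0,2)=1/17: -0.0588 × log₂(0.0588) = 0.2404
  p(1,0)=1/17: -0.0588 × log₂(0.0588) = 0.2404
  p(1,1)=2/17: -0.1176 × log₂(0.1176) = 0.3632
  p(1,2)=1/17: -0.0588 × log₂(0.0588) = 0.2404
  p(2,0)=3/17: -0.1765 × log₂(0.1765) = 0.4416
  p(2,1)=1/17: -0.0588 × log₂(0.0588) = 0.2404
  p(2,2)=3/17: -0.1765 × log₂(0.1765) = 0.4416
H(X,Y) = 3.0131 bits


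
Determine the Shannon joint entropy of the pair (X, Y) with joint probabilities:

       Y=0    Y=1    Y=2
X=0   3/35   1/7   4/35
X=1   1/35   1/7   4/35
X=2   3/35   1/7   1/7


H(X,Y) = -Σ p(x,y) log₂ p(x,y)
  p(0,0)=3/35: -0.0857 × log₂(0.0857) = 0.3038
  p(0,1)=1/7: -0.1429 × log₂(0.1429) = 0.4011
  p(0,2)=4/35: -0.1143 × log₂(0.1143) = 0.3576
  p(1,0)=1/35: -0.0286 × log₂(0.0286) = 0.1466
  p(1,1)=1/7: -0.1429 × log₂(0.1429) = 0.4011
  p(1,2)=4/35: -0.1143 × log₂(0.1143) = 0.3576
  p(2,0)=3/35: -0.0857 × log₂(0.0857) = 0.3038
  p(2,1)=1/7: -0.1429 × log₂(0.1429) = 0.4011
  p(2,2)=1/7: -0.1429 × log₂(0.1429) = 0.4011
H(X,Y) = 3.0736 bits


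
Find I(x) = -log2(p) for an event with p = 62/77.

Information content I(x) = -log₂(p(x))
I = -log₂(62/77) = -log₂(0.8052)
I = 0.3126 bits


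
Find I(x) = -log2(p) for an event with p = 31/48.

Information content I(x) = -log₂(p(x))
I = -log₂(31/48) = -log₂(0.6458)
I = 0.6308 bits


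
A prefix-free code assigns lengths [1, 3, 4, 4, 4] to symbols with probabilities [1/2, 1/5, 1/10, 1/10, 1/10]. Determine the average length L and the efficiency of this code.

Average length L = Σ p_i × l_i = 2.3000 bits
Entropy H = 1.9610 bits
Efficiency η = H/L × 100% = 85.26%


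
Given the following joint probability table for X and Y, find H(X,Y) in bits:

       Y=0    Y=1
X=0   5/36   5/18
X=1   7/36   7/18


H(X,Y) = -Σ p(x,y) log₂ p(x,y)
  p(0,0)=5/36: -0.1389 × log₂(0.1389) = 0.3956
  p(0,1)=5/18: -0.2778 × log₂(0.2778) = 0.5133
  p(1,0)=7/36: -0.1944 × log₂(0.1944) = 0.4594
  p(1,1)=7/18: -0.3889 × log₂(0.3889) = 0.5299
H(X,Y) = 1.8982 bits


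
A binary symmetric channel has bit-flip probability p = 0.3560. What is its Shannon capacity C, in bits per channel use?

For BSC with error probability p:
C = 1 - H(p) where H(p) is binary entropy
H(0.3560) = -0.3560 × log₂(0.3560) - 0.6440 × log₂(0.6440)
H(p) = 0.9393
C = 1 - 0.9393 = 0.0607 bits/use


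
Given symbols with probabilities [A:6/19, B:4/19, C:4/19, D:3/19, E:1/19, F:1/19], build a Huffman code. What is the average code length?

Huffman tree construction:
Combine smallest probabilities repeatedly
Resulting codes:
  A: 11 (length 2)
  B: 00 (length 2)
  C: 01 (length 2)
  D: 101 (length 3)
  E: 1000 (length 4)
  F: 1001 (length 4)
Average length = Σ p(s) × length(s) = 2.3684 bits


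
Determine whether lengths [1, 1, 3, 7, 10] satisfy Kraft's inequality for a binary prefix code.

Kraft inequality: Σ 2^(-l_i) ≤ 1 for prefix-free code
Calculating: 2^(-1) + 2^(-1) + 2^(-3) + 2^(-7) + 2^(-10)
= 0.5 + 0.5 + 0.125 + 0.0078125 + 0.0009765625
= 1.1338
Since 1.1338 > 1, prefix-free code does not exist


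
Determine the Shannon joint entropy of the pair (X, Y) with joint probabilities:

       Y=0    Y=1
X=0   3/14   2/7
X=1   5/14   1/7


H(X,Y) = -Σ p(x,y) log₂ p(x,y)
  p(0,0)=3/14: -0.2143 × log₂(0.2143) = 0.4762
  p(0,1)=2/7: -0.2857 × log₂(0.2857) = 0.5164
  p(1,0)=5/14: -0.3571 × log₂(0.3571) = 0.5305
  p(1,1)=1/7: -0.1429 × log₂(0.1429) = 0.4011
H(X,Y) = 1.9242 bits


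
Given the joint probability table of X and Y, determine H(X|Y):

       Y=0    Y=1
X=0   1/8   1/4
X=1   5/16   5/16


H(X|Y) = Σ_y p(y) H(X|Y=y)
  p(Y=0) = 7/16, H(X|Y=0) = 0.8631
  p(Y=1) = 9/16, H(X|Y=1) = 0.9911
H(X|Y) = 0.4375×0.8631 + 0.5625×0.9911 = 0.9351 bits


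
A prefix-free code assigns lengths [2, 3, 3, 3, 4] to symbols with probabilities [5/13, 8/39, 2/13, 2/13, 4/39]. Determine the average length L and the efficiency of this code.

Average length L = Σ p_i × l_i = 2.7179 bits
Entropy H = 2.1669 bits
Efficiency η = H/L × 100% = 79.72%


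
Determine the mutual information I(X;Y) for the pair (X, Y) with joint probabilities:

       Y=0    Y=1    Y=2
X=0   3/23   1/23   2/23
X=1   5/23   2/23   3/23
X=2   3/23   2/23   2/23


H(X) = 1.5505, H(Y) = 1.5099, H(X,Y) = 3.0508
I(X;Y) = H(X) + H(Y) - H(X,Y) = 0.0096 bits


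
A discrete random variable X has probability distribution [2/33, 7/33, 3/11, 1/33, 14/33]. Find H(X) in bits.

H(X) = -Σ p(x) log₂ p(x)
  -2/33 × log₂(2/33) = 0.2451
  -7/33 × log₂(7/33) = 0.4745
  -3/11 × log₂(3/11) = 0.5112
  -1/33 × log₂(1/33) = 0.1529
  -14/33 × log₂(14/33) = 0.5248
H(X) = 1.9085 bits


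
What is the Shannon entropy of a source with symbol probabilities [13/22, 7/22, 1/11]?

H(X) = -Σ p(x) log₂ p(x)
  -13/22 × log₂(13/22) = 0.4485
  -7/22 × log₂(7/22) = 0.5257
  -1/11 × log₂(1/11) = 0.3145
H(X) = 1.2886 bits


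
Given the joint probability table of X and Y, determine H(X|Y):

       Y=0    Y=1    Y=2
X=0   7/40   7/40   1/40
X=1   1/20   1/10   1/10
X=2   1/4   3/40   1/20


H(X|Y) = Σ_y p(y) H(X|Y=y)
  p(Y=0) = 19/40, H(X|Y=0) = 1.3600
  p(Y=1) = 7/20, H(X|Y=1) = 1.4926
  p(Y=2) = 7/40, H(X|Y=2) = 1.3788
H(X|Y) = 0.4750×1.3600 + 0.3500×1.4926 + 0.1750×1.3788 = 1.4097 bits


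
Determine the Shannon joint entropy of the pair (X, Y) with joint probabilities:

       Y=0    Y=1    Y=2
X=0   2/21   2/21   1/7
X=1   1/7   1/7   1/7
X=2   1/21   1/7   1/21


H(X,Y) = -Σ p(x,y) log₂ p(x,y)
  p(0,0)=2/21: -0.0952 × log₂(0.0952) = 0.3231
  p(0,1)=2/21: -0.0952 × log₂(0.0952) = 0.3231
  p(0,2)=1/7: -0.1429 × log₂(0.1429) = 0.4011
  p(1,0)=1/7: -0.1429 × log₂(0.1429) = 0.4011
  p(1,1)=1/7: -0.1429 × log₂(0.1429) = 0.4011
  p(1,2)=1/7: -0.1429 × log₂(0.1429) = 0.4011
  p(2,0)=1/21: -0.0476 × log₂(0.0476) = 0.2092
  p(2,1)=1/7: -0.1429 × log₂(0.1429) = 0.4011
  p(2,2)=1/21: -0.0476 × log₂(0.0476) = 0.2092
H(X,Y) = 3.0697 bits


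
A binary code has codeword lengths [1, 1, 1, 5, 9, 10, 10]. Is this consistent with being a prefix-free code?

Kraft inequality: Σ 2^(-l_i) ≤ 1 for prefix-free code
Calculating: 2^(-1) + 2^(-1) + 2^(-1) + 2^(-5) + 2^(-9) + 2^(-10) + 2^(-10)
= 0.5 + 0.5 + 0.5 + 0.03125 + 0.001953125 + 0.0009765625 + 0.0009765625
= 1.5352
Since 1.5352 > 1, prefix-free code does not exist


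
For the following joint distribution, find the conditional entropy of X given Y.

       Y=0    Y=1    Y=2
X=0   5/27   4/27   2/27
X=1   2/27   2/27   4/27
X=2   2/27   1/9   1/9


H(X|Y) = Σ_y p(y) H(X|Y=y)
  p(Y=0) = 1/3, H(X|Y=0) = 1.4355
  p(Y=1) = 1/3, H(X|Y=1) = 1.5305
  p(Y=2) = 1/3, H(X|Y=2) = 1.5305
H(X|Y) = 0.3333×1.4355 + 0.3333×1.5305 + 0.3333×1.5305 = 1.4988 bits


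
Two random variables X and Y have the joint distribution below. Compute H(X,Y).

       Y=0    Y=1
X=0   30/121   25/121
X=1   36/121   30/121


H(X,Y) = -Σ p(x,y) log₂ p(x,y)
  p(0,0)=30/121: -0.2479 × log₂(0.2479) = 0.4988
  p(0,1)=25/121: -0.2066 × log₂(0.2066) = 0.4700
  p(1,0)=36/121: -0.2975 × log₂(0.2975) = 0.5203
  p(1,1)=30/121: -0.2479 × log₂(0.2479) = 0.4988
H(X,Y) = 1.9881 bits


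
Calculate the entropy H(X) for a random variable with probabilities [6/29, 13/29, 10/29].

H(X) = -Σ p(x) log₂ p(x)
  -6/29 × log₂(6/29) = 0.4703
  -13/29 × log₂(13/29) = 0.5189
  -10/29 × log₂(10/29) = 0.5297
H(X) = 1.5189 bits


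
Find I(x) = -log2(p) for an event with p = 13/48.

Information content I(x) = -log₂(p(x))
I = -log₂(13/48) = -log₂(0.2708)
I = 1.8845 bits


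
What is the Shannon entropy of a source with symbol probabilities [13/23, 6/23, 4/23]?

H(X) = -Σ p(x) log₂ p(x)
  -13/23 × log₂(13/23) = 0.4652
  -6/23 × log₂(6/23) = 0.5057
  -4/23 × log₂(4/23) = 0.4389
H(X) = 1.4098 bits


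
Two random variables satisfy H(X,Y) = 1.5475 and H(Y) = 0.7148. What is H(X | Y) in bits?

Chain rule: H(X,Y) = H(X|Y) + H(Y)
H(X|Y) = H(X,Y) - H(Y) = 1.5475 - 0.7148 = 0.8327 bits


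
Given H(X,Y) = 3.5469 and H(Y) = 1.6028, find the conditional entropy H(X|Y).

Chain rule: H(X,Y) = H(X|Y) + H(Y)
H(X|Y) = H(X,Y) - H(Y) = 3.5469 - 1.6028 = 1.9441 bits


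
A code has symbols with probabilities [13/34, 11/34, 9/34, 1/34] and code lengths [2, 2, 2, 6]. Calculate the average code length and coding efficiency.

Average length L = Σ p_i × l_i = 2.1176 bits
Entropy H = 1.7143 bits
Efficiency η = H/L × 100% = 80.95%


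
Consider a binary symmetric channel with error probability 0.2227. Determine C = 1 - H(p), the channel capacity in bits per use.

For BSC with error probability p:
C = 1 - H(p) where H(p) is binary entropy
H(0.2227) = -0.2227 × log₂(0.2227) - 0.7773 × log₂(0.7773)
H(p) = 0.7651
C = 1 - 0.7651 = 0.2349 bits/use


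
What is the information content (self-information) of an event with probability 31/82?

Information content I(x) = -log₂(p(x))
I = -log₂(31/82) = -log₂(0.3780)
I = 1.4034 bits


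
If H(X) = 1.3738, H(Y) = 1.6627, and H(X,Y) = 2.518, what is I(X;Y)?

I(X;Y) = H(X) + H(Y) - H(X,Y)
I(X;Y) = 1.3738 + 1.6627 - 2.518 = 0.5185 bits


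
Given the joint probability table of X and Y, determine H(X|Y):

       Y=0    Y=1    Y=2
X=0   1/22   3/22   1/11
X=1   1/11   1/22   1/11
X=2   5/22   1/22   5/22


H(X|Y) = Σ_y p(y) H(X|Y=y)
  p(Y=0) = 4/11, H(X|Y=0) = 1.2988
  p(Y=1) = 5/22, H(X|Y=1) = 1.3710
  p(Y=2) = 9/22, H(X|Y=2) = 1.4355
H(X|Y) = 0.3636×1.2988 + 0.2273×1.3710 + 0.4091×1.4355 = 1.3711 bits


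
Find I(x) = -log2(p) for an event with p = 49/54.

Information content I(x) = -log₂(p(x))
I = -log₂(49/54) = -log₂(0.9074)
I = 0.1402 bits


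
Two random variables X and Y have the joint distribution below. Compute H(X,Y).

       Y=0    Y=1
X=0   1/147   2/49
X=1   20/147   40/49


H(X,Y) = -Σ p(x,y) log₂ p(x,y)
  p(0,0)=1/147: -0.0068 × log₂(0.0068) = 0.0490
  p(0,1)=2/49: -0.0408 × log₂(0.0408) = 0.1884
  p(1,0)=20/147: -0.1361 × log₂(0.1361) = 0.3915
  p(1,1)=40/49: -0.8163 × log₂(0.8163) = 0.2390
H(X,Y) = 0.8679 bits


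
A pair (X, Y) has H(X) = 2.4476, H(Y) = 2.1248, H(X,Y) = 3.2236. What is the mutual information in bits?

I(X;Y) = H(X) + H(Y) - H(X,Y)
I(X;Y) = 2.4476 + 2.1248 - 3.2236 = 1.3488 bits


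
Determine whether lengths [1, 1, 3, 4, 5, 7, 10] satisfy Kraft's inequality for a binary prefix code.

Kraft inequality: Σ 2^(-l_i) ≤ 1 for prefix-free code
Calculating: 2^(-1) + 2^(-1) + 2^(-3) + 2^(-4) + 2^(-5) + 2^(-7) + 2^(-10)
= 0.5 + 0.5 + 0.125 + 0.0625 + 0.03125 + 0.0078125 + 0.0009765625
= 1.2275
Since 1.2275 > 1, prefix-free code does not exist


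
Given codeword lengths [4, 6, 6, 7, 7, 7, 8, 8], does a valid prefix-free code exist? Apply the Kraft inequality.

Kraft inequality: Σ 2^(-l_i) ≤ 1 for prefix-free code
Calculating: 2^(-4) + 2^(-6) + 2^(-6) + 2^(-7) + 2^(-7) + 2^(-7) + 2^(-8) + 2^(-8)
= 0.0625 + 0.015625 + 0.015625 + 0.0078125 + 0.0078125 + 0.0078125 + 0.00390625 + 0.00390625
= 0.1250
Since 0.1250 ≤ 1, prefix-free code exists


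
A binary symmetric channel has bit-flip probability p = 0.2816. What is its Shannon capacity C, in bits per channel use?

For BSC with error probability p:
C = 1 - H(p) where H(p) is binary entropy
H(0.2816) = -0.2816 × log₂(0.2816) - 0.7184 × log₂(0.7184)
H(p) = 0.8576
C = 1 - 0.8576 = 0.1424 bits/use


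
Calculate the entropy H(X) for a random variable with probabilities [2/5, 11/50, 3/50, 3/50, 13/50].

H(X) = -Σ p(x) log₂ p(x)
  -2/5 × log₂(2/5) = 0.5288
  -11/50 × log₂(11/50) = 0.4806
  -3/50 × log₂(3/50) = 0.2435
  -3/50 × log₂(3/50) = 0.2435
  -13/50 × log₂(13/50) = 0.5053
H(X) = 2.0017 bits


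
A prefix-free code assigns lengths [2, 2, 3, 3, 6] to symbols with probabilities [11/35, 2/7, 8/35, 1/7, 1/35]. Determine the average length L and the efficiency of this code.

Average length L = Σ p_i × l_i = 2.4857 bits
Entropy H = 2.0755 bits
Efficiency η = H/L × 100% = 83.50%


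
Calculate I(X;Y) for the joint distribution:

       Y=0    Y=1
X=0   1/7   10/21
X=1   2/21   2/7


H(X) = 0.9587, H(Y) = 0.7919, H(X,Y) = 1.7502
I(X;Y) = H(X) + H(Y) - H(X,Y) = 0.0003 bits


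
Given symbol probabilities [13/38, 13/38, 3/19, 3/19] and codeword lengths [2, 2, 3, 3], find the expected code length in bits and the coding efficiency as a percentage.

Average length L = Σ p_i × l_i = 2.3158 bits
Entropy H = 1.8997 bits
Efficiency η = H/L × 100% = 82.03%


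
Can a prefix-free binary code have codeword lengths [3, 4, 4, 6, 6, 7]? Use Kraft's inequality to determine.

Kraft inequality: Σ 2^(-l_i) ≤ 1 for prefix-free code
Calculating: 2^(-3) + 2^(-4) + 2^(-4) + 2^(-6) + 2^(-6) + 2^(-7)
= 0.125 + 0.0625 + 0.0625 + 0.015625 + 0.015625 + 0.0078125
= 0.2891
Since 0.2891 ≤ 1, prefix-free code exists


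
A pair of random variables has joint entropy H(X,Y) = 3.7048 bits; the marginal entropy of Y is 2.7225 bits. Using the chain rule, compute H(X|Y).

Chain rule: H(X,Y) = H(X|Y) + H(Y)
H(X|Y) = H(X,Y) - H(Y) = 3.7048 - 2.7225 = 0.9823 bits


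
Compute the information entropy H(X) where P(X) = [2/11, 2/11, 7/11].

H(X) = -Σ p(x) log₂ p(x)
  -2/11 × log₂(2/11) = 0.4472
  -2/11 × log₂(2/11) = 0.4472
  -7/11 × log₂(7/11) = 0.4150
H(X) = 1.3093 bits


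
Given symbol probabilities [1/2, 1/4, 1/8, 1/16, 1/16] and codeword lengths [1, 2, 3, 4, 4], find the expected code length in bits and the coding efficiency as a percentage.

Average length L = Σ p_i × l_i = 1.8750 bits
Entropy H = 1.8750 bits
Efficiency η = H/L × 100% = 100.00%


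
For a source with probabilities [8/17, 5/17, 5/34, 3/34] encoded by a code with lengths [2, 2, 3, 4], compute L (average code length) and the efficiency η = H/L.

Average length L = Σ p_i × l_i = 2.3235 bits
Entropy H = 1.7468 bits
Efficiency η = H/L × 100% = 75.18%


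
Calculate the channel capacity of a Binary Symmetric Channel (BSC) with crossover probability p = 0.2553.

For BSC with error probability p:
C = 1 - H(p) where H(p) is binary entropy
H(0.2553) = -0.2553 × log₂(0.2553) - 0.7447 × log₂(0.7447)
H(p) = 0.8196
C = 1 - 0.8196 = 0.1804 bits/use


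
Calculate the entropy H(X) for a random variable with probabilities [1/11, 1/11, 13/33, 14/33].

H(X) = -Σ p(x) log₂ p(x)
  -1/11 × log₂(1/11) = 0.3145
  -1/11 × log₂(1/11) = 0.3145
  -13/33 × log₂(13/33) = 0.5294
  -14/33 × log₂(14/33) = 0.5248
H(X) = 1.6832 bits


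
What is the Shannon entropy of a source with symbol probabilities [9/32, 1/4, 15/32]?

H(X) = -Σ p(x) log₂ p(x)
  -9/32 × log₂(9/32) = 0.5147
  -1/4 × log₂(1/4) = 0.5000
  -15/32 × log₂(15/32) = 0.5124
H(X) = 1.5271 bits


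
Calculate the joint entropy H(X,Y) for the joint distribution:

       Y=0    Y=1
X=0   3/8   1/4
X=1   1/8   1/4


H(X,Y) = -Σ p(x,y) log₂ p(x,y)
  p(0,0)=3/8: -0.3750 × log₂(0.3750) = 0.5306
  p(0,1)=1/4: -0.2500 × log₂(0.2500) = 0.5000
  p(1,0)=1/8: -0.1250 × log₂(0.1250) = 0.3750
  p(1,1)=1/4: -0.2500 × log₂(0.2500) = 0.5000
H(X,Y) = 1.9056 bits


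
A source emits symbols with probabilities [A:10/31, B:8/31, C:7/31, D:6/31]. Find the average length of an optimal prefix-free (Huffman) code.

Huffman tree construction:
Combine smallest probabilities repeatedly
Resulting codes:
  A: 11 (length 2)
  B: 10 (length 2)
  C: 01 (length 2)
  D: 00 (length 2)
Average length = Σ p(s) × length(s) = 2.0000 bits


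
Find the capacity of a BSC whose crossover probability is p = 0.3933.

For BSC with error probability p:
C = 1 - H(p) where H(p) is binary entropy
H(0.3933) = -0.3933 × log₂(0.3933) - 0.6067 × log₂(0.6067)
H(p) = 0.9669
C = 1 - 0.9669 = 0.0331 bits/use


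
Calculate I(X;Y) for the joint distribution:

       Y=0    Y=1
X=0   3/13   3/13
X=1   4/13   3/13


H(X) = 0.9957, H(Y) = 0.9957, H(X,Y) = 1.9878
I(X;Y) = H(X) + H(Y) - H(X,Y) = 0.0037 bits


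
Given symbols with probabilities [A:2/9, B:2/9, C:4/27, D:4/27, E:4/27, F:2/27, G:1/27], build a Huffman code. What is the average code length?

Huffman tree construction:
Combine smallest probabilities repeatedly
Resulting codes:
  A: 00 (length 2)
  B: 01 (length 2)
  C: 101 (length 3)
  D: 110 (length 3)
  E: 111 (length 3)
  F: 1001 (length 4)
  G: 1000 (length 4)
Average length = Σ p(s) × length(s) = 2.6667 bits


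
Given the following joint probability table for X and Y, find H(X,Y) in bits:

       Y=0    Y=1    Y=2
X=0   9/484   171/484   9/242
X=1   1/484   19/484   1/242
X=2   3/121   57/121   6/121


H(X,Y) = -Σ p(x,y) log₂ p(x,y)
  p(0,0)=9/484: -0.0186 × log₂(0.0186) = 0.1069
  p(0,1)=171/484: -0.3533 × log₂(0.3533) = 0.5303
  p(0,2)=9/242: -0.0372 × log₂(0.0372) = 0.1766
  p(1,0)=1/484: -0.0021 × log₂(0.0021) = 0.0184
  p(1,1)=19/484: -0.0393 × log₂(0.0393) = 0.1834
  p(1,2)=1/242: -0.0041 × log₂(0.0041) = 0.0327
  p(2,0)=3/121: -0.0248 × log₂(0.0248) = 0.1322
  p(2,1)=57/121: -0.4711 × log₂(0.4711) = 0.5116
  p(2,2)=6/121: -0.0496 × log₂(0.0496) = 0.2149
H(X,Y) = 1.9071 bits
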